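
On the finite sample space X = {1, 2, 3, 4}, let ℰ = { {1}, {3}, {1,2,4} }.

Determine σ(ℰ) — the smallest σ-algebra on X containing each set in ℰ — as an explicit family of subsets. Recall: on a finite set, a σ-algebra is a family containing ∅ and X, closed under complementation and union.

Start: ℰ ∪ {∅, X} = { {}, {1}, {3}, {1,2,4}, X }.
Iteration 1. New:
  {1,3}  = {3} ∪ {1}
  {2,3,4}  = {1}ᶜ
  [7 total]
Iteration 2: +1 →
  {2,4}  = {1,3}ᶜ
  [8 total]
Iteration 3: already closed under ᶜ and ∪.

Therefore σ(ℰ) = { {}, {1}, {3}, {1,3}, {2,4}, {1,2,4}, {2,3,4}, X } (|σ(ℰ)| = 8).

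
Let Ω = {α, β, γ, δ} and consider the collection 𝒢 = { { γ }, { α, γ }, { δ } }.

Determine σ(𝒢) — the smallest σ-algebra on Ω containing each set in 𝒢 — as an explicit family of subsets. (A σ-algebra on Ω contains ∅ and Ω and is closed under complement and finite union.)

Begin from { ∅, { γ }, { δ }, { α, γ }, Ω } (that is, 𝒢 plus ∅ and Ω).
Step 1 (5 new):
  { β, δ }  = { α, γ }ᶜ
  { γ, δ }  = { γ } ∪ { δ }
  { α, β, γ }  = { δ }ᶜ
  { α, β, δ }  = { γ }ᶜ
  { α, γ, δ }  = { α, γ } ∪ { δ }
  |family| = 10
Step 2. New:
  { β }  = { α, γ, δ }ᶜ
  { α, β }  = { γ, δ }ᶜ
  { β, γ, δ }  = { γ, δ } ∪ { β, δ }
  |family| = 13
Step 3: +2 →
  { α }  = { β, γ, δ }ᶜ
  { β, γ }  = { γ } ∪ { β }
  |family| = 15
Step 4 adds 1:
  { α, δ }  = { β, γ }ᶜ
  |family| = 16
After Step 5 the family is unchanged; done.

|σ(𝒢)| = 16.  σ(𝒢) = { ∅, { α }, { β }, { γ }, { δ }, { α, β }, { α, γ }, { α, δ }, { β, γ }, { β, δ }, { γ, δ }, { α, β, γ }, { α, β, δ }, { α, γ, δ }, { β, γ, δ }, Ω }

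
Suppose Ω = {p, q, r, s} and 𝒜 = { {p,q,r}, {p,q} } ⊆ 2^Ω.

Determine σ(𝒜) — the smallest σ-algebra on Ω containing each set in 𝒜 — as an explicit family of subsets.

σ(𝒜) (8 sets): { ∅, {r}, {s}, {p,q}, {r,s}, {p,q,r}, {p,q,s}, Ω }

Working:
Take S₀ = 𝒜 ∪ {∅, Ω} = { ∅, {p,q}, {p,q,r}, Ω }.
Pass 1 (2 new):
  {s}  = {p,q,r}ᶜ
  {r,s}  = {p,q}ᶜ
  [6 total]
Pass 2 (1 new):
  {p,q,s}  = {p,q} ∪ {s}
  [7 total]
Pass 3 adds 1:
  {r}  = {p,q,s}ᶜ
  [8 total]
Pass 4: stable.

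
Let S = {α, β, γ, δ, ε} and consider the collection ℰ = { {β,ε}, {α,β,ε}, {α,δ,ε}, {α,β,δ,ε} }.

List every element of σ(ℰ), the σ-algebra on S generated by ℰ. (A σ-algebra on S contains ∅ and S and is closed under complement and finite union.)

Start: ℰ ∪ {∅, S} = { ∅, {β,ε}, {α,β,ε}, {α,δ,ε}, {α,β,δ,ε}, S }.
Pass 1 (4 new):
  {γ}  = complement {α,β,δ,ε}
  {β,γ}  = complement {α,δ,ε}
  {γ,δ}  = complement {α,β,ε}
  {α,γ,δ}  = complement {β,ε}
  |family| = 10
Pass 2: +6 →
  {β,γ,δ}  = {γ,δ} ∪ {β,γ}
  {β,γ,ε}  = {β,ε} ∪ {γ}
  {α,β,γ,δ}  = {α,γ,δ} ∪ {β,γ}
  {α,β,γ,ε}  = {γ} ∪ {α,β,ε}
  {α,γ,δ,ε}  = {α,δ,ε} ∪ {γ,δ}
  {β,γ,δ,ε}  = {β,ε} ∪ {γ,δ}
  |family| = 16
Pass 3: +6 →
  {α}  = complement {β,γ,δ,ε}
  {β}  = complement {α,γ,δ,ε}
  {δ}  = complement {α,β,γ,ε}
  {ε}  = complement {α,β,γ,δ}
  {α,δ}  = complement {β,γ,ε}
  {α,ε}  = complement {β,γ,δ}
  |family| = 22
Pass 4. New:
  {α,β}  = {β} ∪ {α}
  {α,γ}  = {γ} ∪ {α}
  {β,δ}  = {β} ∪ {δ}
  {γ,ε}  = {ε} ∪ {γ}
  {δ,ε}  = {ε} ∪ {δ}
  {α,β,γ}  = {β,γ} ∪ {α}
  {α,β,δ}  = {β} ∪ {α,δ}
  {α,γ,ε}  = {γ} ∪ {α,ε}
  {β,δ,ε}  = {β,ε} ∪ {δ}
  {γ,δ,ε}  = {γ,δ} ∪ {ε}
  |family| = 32
Pass 5: no new sets; the family is a σ-algebra.

σ(ℰ) = { ∅, {α}, {β}, {γ}, {δ}, {ε}, {α,β}, {α,γ}, {α,δ}, {α,ε}, {β,γ}, {β,δ}, {β,ε}, {γ,δ}, {γ,ε}, {δ,ε}, {α,β,γ}, {α,β,δ}, {α,β,ε}, {α,γ,δ}, {α,γ,ε}, {α,δ,ε}, {β,γ,δ}, {β,γ,ε}, {β,δ,ε}, {γ,δ,ε}, {α,β,γ,δ}, {α,β,γ,ε}, {α,β,δ,ε}, {α,γ,δ,ε}, {β,γ,δ,ε}, S }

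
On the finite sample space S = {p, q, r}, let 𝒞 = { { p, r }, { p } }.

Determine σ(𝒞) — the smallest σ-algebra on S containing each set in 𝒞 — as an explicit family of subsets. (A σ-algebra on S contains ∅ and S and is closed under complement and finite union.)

Initial family (4 sets): { {}, { p }, { p, r }, S }.
Step 1: 2 new —
  { q }  = ᶜ of { p, r }
  { q, r }  = ᶜ of { p }
Step 2: 1 new —
  { p, q }  = { q } ∪ { p }
Step 3 adds 1:
  { r }  = ᶜ of { p, q }
Step 4: stable.

Hence σ(𝒞) has 8 members: { {}, { p }, { q }, { r }, { p, q }, { p, r }, { q, r }, S }.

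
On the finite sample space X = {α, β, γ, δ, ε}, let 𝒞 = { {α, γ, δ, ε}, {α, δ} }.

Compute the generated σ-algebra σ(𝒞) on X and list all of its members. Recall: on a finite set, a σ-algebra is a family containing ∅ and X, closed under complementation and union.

Start: 𝒞 ∪ {∅, X} = { {}, {α, δ}, {α, γ, δ, ε}, X }.
Step 1: 2 new —
  {β}  = complement {α, γ, δ, ε}
  {β, γ, ε}  = complement {α, δ}
  [6 total]
Step 2: 1 new —
  {α, β, δ}  = {α, δ} ∪ {β}
  [7 total]
Step 3 adds 1:
  {γ, ε}  = complement {α, β, δ}
  [8 total]
Step 4: stable.

Hence σ(𝒞) has 8 members: { {}, {β}, {α, δ}, {γ, ε}, {α, β, δ}, {β, γ, ε}, {α, γ, δ, ε}, X }.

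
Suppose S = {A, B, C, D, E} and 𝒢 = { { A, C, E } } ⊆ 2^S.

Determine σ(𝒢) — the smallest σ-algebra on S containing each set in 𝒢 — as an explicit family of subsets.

σ(𝒢) = { ∅, { B, D }, { A, C, E }, S }

Working:
Seed the family with 𝒢 together with ∅ and S: { ∅, { A, C, E }, S }.
Pass 1 adds 1:
  { B, D }  = ᶜ of { A, C, E }
  (now 4)
Pass 2 adds nothing — fixpoint reached.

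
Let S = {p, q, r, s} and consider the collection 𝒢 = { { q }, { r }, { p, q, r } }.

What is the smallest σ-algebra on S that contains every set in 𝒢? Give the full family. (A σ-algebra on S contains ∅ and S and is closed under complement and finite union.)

Answer: σ(𝒢) = { ∅, { p }, { q }, { r }, { s }, { p, q }, { p, r }, { p, s }, { q, r }, { q, s }, { r, s }, { p, q, r }, { p, q, s }, { p, r, s }, { q, r, s }, S }

Trace:
Seed the family with 𝒢 together with ∅ and S: { ∅, { q }, { r }, { p, q, r }, S }.
Pass 1: 4 new —
  { s }  = ᶜ of { p, q, r }
  { q, r }  = { r } ∪ { q }
  { p, q, s }  = ᶜ of { r }
  { p, r, s }  = ᶜ of { q }
  (now 9)
Pass 2 adds 4:
  { p, s }  = ᶜ of { q, r }
  { q, s }  = { q } ∪ { s }
  { r, s }  = { r } ∪ { s }
  { q, r, s }  = { q, r } ∪ { s }
  (now 13)
Pass 3: 3 new —
  { p }  = ᶜ of { q, r, s }
  { p, q }  = ᶜ of { r, s }
  { p, r }  = ᶜ of { q, s }
  (now 16)
Pass 4: already closed under ᶜ and ∪.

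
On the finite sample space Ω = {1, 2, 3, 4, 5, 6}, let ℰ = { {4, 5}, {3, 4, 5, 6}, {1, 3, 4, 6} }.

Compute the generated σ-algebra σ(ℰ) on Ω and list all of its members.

σ(ℰ) (32 sets): { ∅, {1}, {2}, {4}, {5}, {1, 2}, {1, 4}, {1, 5}, {2, 4}, {2, 5}, {3, 6}, {4, 5}, {1, 2, 4}, {1, 2, 5}, {1, 3, 6}, {1, 4, 5}, {2, 3, 6}, {2, 4, 5}, {3, 4, 6}, {3, 5, 6}, {1, 2, 3, 6}, {1, 2, 4, 5}, {1, 3, 4, 6}, {1, 3, 5, 6}, {2, 3, 4, 6}, {2, 3, 5, 6}, {3, 4, 5, 6}, {1, 2, 3, 4, 6}, {1, 2, 3, 5, 6}, {1, 3, 4, 5, 6}, {2, 3, 4, 5, 6}, Ω }

Working:
Take S₀ = ℰ ∪ {∅, Ω} = { ∅, {4, 5}, {1, 3, 4, 6}, {3, 4, 5, 6}, Ω }.
Round 1 adds 4:
  {1, 2}  = ᶜ of {3, 4, 5, 6}
  {2, 5}  = ᶜ of {1, 3, 4, 6}
  {1, 2, 3, 6}  = ᶜ of {4, 5}
  {1, 3, 4, 5, 6}  = {4, 5} ∪ {1, 3, 4, 6}
  — 9 sets.
Round 2: 7 new —
  {2}  = ᶜ of {1, 3, 4, 5, 6}
  {1, 2, 5}  = {2, 5} ∪ {1, 2}
  {2, 4, 5}  = {2, 5} ∪ {4, 5}
  {1, 2, 4, 5}  = {1, 2} ∪ {4, 5}
  {1, 2, 3, 4, 6}  = {1, 2} ∪ {1, 3, 4, 6}
  {1, 2, 3, 5, 6}  = {2, 5} ∪ {1, 2, 3, 6}
  {2, 3, 4, 5, 6}  = {2, 5} ∪ {3, 4, 5, 6}
  — 16 sets.
Round 3: +6 →
  {1}  = ᶜ of {2, 3, 4, 5, 6}
  {4}  = ᶜ of {1, 2, 3, 5, 6}
  {5}  = ᶜ of {1, 2, 3, 4, 6}
  {3, 6}  = ᶜ of {1, 2, 4, 5}
  {1, 3, 6}  = ᶜ of {2, 4, 5}
  {3, 4, 6}  = ᶜ of {1, 2, 5}
  — 22 sets.
Round 4 adds 10:
  {1, 4}  = {1} ∪ {4}
  {1, 5}  = {1} ∪ {5}
  {2, 4}  = {2} ∪ {4}
  {1, 2, 4}  = {1, 2} ∪ {4}
  {1, 4, 5}  = {1} ∪ {4, 5}
  {2, 3, 6}  = {2} ∪ {3, 6}
  {3, 5, 6}  = {5} ∪ {3, 6}
  {1, 3, 5, 6}  = {1, 3, 6} ∪ {5}
  {2, 3, 4, 6}  = {2} ∪ {3, 4, 6}
  {2, 3, 5, 6}  = {2, 5} ∪ {3, 6}
  — 32 sets.
Round 5: already closed under ᶜ and ∪.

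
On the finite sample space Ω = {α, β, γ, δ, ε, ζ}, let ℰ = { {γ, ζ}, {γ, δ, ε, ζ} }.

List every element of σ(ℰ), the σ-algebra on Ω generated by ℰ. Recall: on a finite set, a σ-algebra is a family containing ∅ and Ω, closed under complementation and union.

σ(ℰ) (8 sets): { {}, {α, β}, {γ, ζ}, {δ, ε}, {α, β, γ, ζ}, {α, β, δ, ε}, {γ, δ, ε, ζ}, Ω }

Derivation:
Begin from { {}, {γ, ζ}, {γ, δ, ε, ζ}, Ω } (that is, ℰ plus ∅ and Ω).
Step 1. New:
  {α, β}  = {γ, δ, ε, ζ}ᶜ
  {α, β, δ, ε}  = {γ, ζ}ᶜ
  — 6 sets.
Step 2 adds 1:
  {α, β, γ, ζ}  = {α, β} ∪ {γ, ζ}
  — 7 sets.
Step 3 (1 new):
  {δ, ε}  = {α, β, γ, ζ}ᶜ
  — 8 sets.
After Step 4 the family is unchanged; done.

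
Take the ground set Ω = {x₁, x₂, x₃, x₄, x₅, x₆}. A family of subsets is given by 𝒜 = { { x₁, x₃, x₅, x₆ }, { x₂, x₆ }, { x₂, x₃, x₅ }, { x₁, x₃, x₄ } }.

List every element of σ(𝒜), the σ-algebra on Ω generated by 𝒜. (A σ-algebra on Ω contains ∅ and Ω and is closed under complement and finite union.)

|σ(𝒜)| = 64.  σ(𝒜) = { {}, { x₁ }, { x₂ }, { x₃ }, { x₄ }, { x₅ }, { x₆ }, { x₁, x₂ }, { x₁, x₃ }, { x₁, x₄ }, { x₁, x₅ }, { x₁, x₆ }, { x₂, x₃ }, { x₂, x₄ }, { x₂, x₅ }, { x₂, x₆ }, { x₃, x₄ }, { x₃, x₅ }, { x₃, x₆ }, { x₄, x₅ }, { x₄, x₆ }, { x₅, x₆ }, { x₁, x₂, x₃ }, { x₁, x₂, x₄ }, { x₁, x₂, x₅ }, { x₁, x₂, x₆ }, { x₁, x₃, x₄ }, { x₁, x₃, x₅ }, { x₁, x₃, x₆ }, { x₁, x₄, x₅ }, { x₁, x₄, x₆ }, { x₁, x₅, x₆ }, { x₂, x₃, x₄ }, { x₂, x₃, x₅ }, { x₂, x₃, x₆ }, { x₂, x₄, x₅ }, { x₂, x₄, x₆ }, { x₂, x₅, x₆ }, { x₃, x₄, x₅ }, { x₃, x₄, x₆ }, { x₃, x₅, x₆ }, { x₄, x₅, x₆ }, { x₁, x₂, x₃, x₄ }, { x₁, x₂, x₃, x₅ }, { x₁, x₂, x₃, x₆ }, { x₁, x₂, x₄, x₅ }, { x₁, x₂, x₄, x₆ }, { x₁, x₂, x₅, x₆ }, { x₁, x₃, x₄, x₅ }, { x₁, x₃, x₄, x₆ }, { x₁, x₃, x₅, x₆ }, { x₁, x₄, x₅, x₆ }, { x₂, x₃, x₄, x₅ }, { x₂, x₃, x₄, x₆ }, { x₂, x₃, x₅, x₆ }, { x₂, x₄, x₅, x₆ }, { x₃, x₄, x₅, x₆ }, { x₁, x₂, x₃, x₄, x₅ }, { x₁, x₂, x₃, x₄, x₆ }, { x₁, x₂, x₃, x₅, x₆ }, { x₁, x₂, x₄, x₅, x₆ }, { x₁, x₃, x₄, x₅, x₆ }, { x₂, x₃, x₄, x₅, x₆ }, Ω }

Trace:
Take S₀ = 𝒜 ∪ {∅, Ω} = { {}, { x₂, x₆ }, { x₁, x₃, x₄ }, { x₂, x₃, x₅ }, { x₁, x₃, x₅, x₆ }, Ω }.
Step 1. New:
  { x₂, x₄ }  = Ω∖{ x₁, x₃, x₅, x₆ }
  { x₁, x₄, x₆ }  = Ω∖{ x₂, x₃, x₅ }
  { x₂, x₅, x₆ }  = Ω∖{ x₁, x₃, x₄ }
  { x₁, x₃, x₄, x₅ }  = Ω∖{ x₂, x₆ }
  { x₂, x₃, x₅, x₆ }  = { x₂, x₃, x₅ } ∪ { x₂, x₆ }
  { x₁, x₂, x₃, x₄, x₅ }  = { x₁, x₃, x₄ } ∪ { x₂, x₃, x₅ }
  { x₁, x₂, x₃, x₄, x₆ }  = { x₁, x₃, x₄ } ∪ { x₂, x₆ }
  { x₁, x₂, x₃, x₅, x₆ }  = { x₁, x₃, x₅, x₆ } ∪ { x₂, x₃, x₅ }
  { x₁, x₃, x₄, x₅, x₆ }  = { x₁, x₃, x₅, x₆ } ∪ { x₁, x₃, x₄ }
  — 15 sets.
Step 2: 13 new —
  { x₂ }  = Ω∖{ x₁, x₃, x₄, x₅, x₆ }
  { x₄ }  = Ω∖{ x₁, x₂, x₃, x₅, x₆ }
  { x₅ }  = Ω∖{ x₁, x₂, x₃, x₄, x₆ }
  { x₆ }  = Ω∖{ x₁, x₂, x₃, x₄, x₅ }
  { x₁, x₄ }  = Ω∖{ x₂, x₃, x₅, x₆ }
  { x₂, x₄, x₆ }  = { x₂, x₆ } ∪ { x₂, x₄ }
  { x₁, x₂, x₃, x₄ }  = { x₁, x₃, x₄ } ∪ { x₂, x₄ }
  { x₁, x₂, x₄, x₆ }  = { x₂, x₆ } ∪ { x₁, x₄, x₆ }
  { x₁, x₃, x₄, x₆ }  = { x₁, x₄, x₆ } ∪ { x₁, x₃, x₄ }
  { x₂, x₃, x₄, x₅ }  = { x₂, x₃, x₅ } ∪ { x₂, x₄ }
  { x₂, x₄, x₅, x₆ }  = { x₂, x₅, x₆ } ∪ { x₂, x₄ }
  { x₁, x₂, x₄, x₅, x₆ }  = { x₂, x₅, x₆ } ∪ { x₁, x₄, x₆ }
  { x₂, x₃, x₄, x₅, x₆ }  = { x₂, x₄ } ∪ { x₂, x₃, x₅, x₆ }
  — 28 sets.
Step 3: 14 new —
  { x₁ }  = Ω∖{ x₂, x₃, x₄, x₅, x₆ }
  { x₃ }  = Ω∖{ x₁, x₂, x₄, x₅, x₆ }
  { x₁, x₃ }  = Ω∖{ x₂, x₄, x₅, x₆ }
  { x₁, x₆ }  = Ω∖{ x₂, x₃, x₄, x₅ }
  { x₂, x₅ }  = Ω∖{ x₁, x₃, x₄, x₆ }
  { x₃, x₅ }  = Ω∖{ x₁, x₂, x₄, x₆ }
  { x₄, x₅ }  = { x₅ } ∪ { x₄ }
  { x₄, x₆ }  = { x₆ } ∪ { x₄ }
  { x₅, x₆ }  = Ω∖{ x₁, x₂, x₃, x₄ }
  { x₁, x₂, x₄ }  = { x₂ } ∪ { x₁, x₄ }
  { x₁, x₃, x₅ }  = Ω∖{ x₂, x₄, x₆ }
  { x₁, x₄, x₅ }  = { x₁, x₄ } ∪ { x₅ }
  { x₂, x₄, x₅ }  = { x₂, x₄ } ∪ { x₅ }
  { x₁, x₄, x₅, x₆ }  = { x₁, x₄, x₆ } ∪ { x₅ }
  — 42 sets.
Step 4 adds 22:
  { x₁, x₂ }  = { x₂ } ∪ { x₁ }
  { x₁, x₅ }  = { x₁ } ∪ { x₅ }
  { x₂, x₃ }  = Ω∖{ x₁, x₄, x₅, x₆ }
  { x₃, x₄ }  = { x₃ } ∪ { x₄ }
  { x₃, x₆ }  = { x₃ } ∪ { x₆ }
  { x₁, x₂, x₃ }  = { x₂ } ∪ { x₁, x₃ }
  { x₁, x₂, x₅ }  = { x₁ } ∪ { x₂, x₅ }
  { x₁, x₂, x₆ }  = { x₁, x₆ } ∪ { x₂ }
  { x₁, x₃, x₆ }  = Ω∖{ x₂, x₄, x₅ }
  { x₁, x₅, x₆ }  = { x₁, x₆ } ∪ { x₅, x₆ }
  { x₂, x₃, x₄ }  = { x₃ } ∪ { x₂, x₄ }
  { x₂, x₃, x₆ }  = Ω∖{ x₁, x₄, x₅ }
  { x₃, x₄, x₅ }  = { x₄, x₅ } ∪ { x₃, x₅ }
  { x₃, x₄, x₆ }  = { x₃ } ∪ { x₄, x₆ }
  { x₃, x₅, x₆ }  = Ω∖{ x₁, x₂, x₄ }
  { x₄, x₅, x₆ }  = { x₄, x₅ } ∪ { x₅, x₆ }
  { x₁, x₂, x₃, x₅ }  = Ω∖{ x₄, x₆ }
  { x₁, x₂, x₃, x₆ }  = Ω∖{ x₄, x₅ }
  { x₁, x₂, x₄, x₅ }  = { x₂ } ∪ { x₁, x₄, x₅ }
  { x₁, x₂, x₅, x₆ }  = { x₁, x₆ } ∪ { x₂, x₅ }
  { x₂, x₃, x₄, x₆ }  = { x₂, x₄, x₆ } ∪ { x₃ }
  { x₃, x₄, x₅, x₆ }  = { x₃, x₅ } ∪ { x₄, x₆ }
  — 64 sets.
Step 5: already closed under ᶜ and ∪.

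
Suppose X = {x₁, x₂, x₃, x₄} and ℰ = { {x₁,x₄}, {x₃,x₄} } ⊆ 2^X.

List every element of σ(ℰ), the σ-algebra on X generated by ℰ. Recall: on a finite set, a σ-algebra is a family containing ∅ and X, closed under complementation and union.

|σ(ℰ)| = 16.  σ(ℰ) = { {}, {x₁}, {x₂}, {x₃}, {x₄}, {x₁,x₂}, {x₁,x₃}, {x₁,x₄}, {x₂,x₃}, {x₂,x₄}, {x₃,x₄}, {x₁,x₂,x₃}, {x₁,x₂,x₄}, {x₁,x₃,x₄}, {x₂,x₃,x₄}, X }

Trace:
Initial family (4 sets): { {}, {x₁,x₄}, {x₃,x₄}, X }.
Round 1 adds 3:
  {x₁,x₂}  = X∖{x₃,x₄}
  {x₂,x₃}  = X∖{x₁,x₄}
  {x₁,x₃,x₄}  = {x₃,x₄} ∪ {x₁,x₄}
  [7 total]
Round 2 (4 new):
  {x₂}  = X∖{x₁,x₃,x₄}
  {x₁,x₂,x₃}  = {x₂,x₃} ∪ {x₁,x₂}
  {x₁,x₂,x₄}  = {x₁,x₄} ∪ {x₁,x₂}
  {x₂,x₃,x₄}  = {x₃,x₄} ∪ {x₂,x₃}
  [11 total]
Round 3: 3 new —
  {x₁}  = X∖{x₂,x₃,x₄}
  {x₃}  = X∖{x₁,x₂,x₄}
  {x₄}  = X∖{x₁,x₂,x₃}
  [14 total]
Round 4. New:
  {x₁,x₃}  = {x₃} ∪ {x₁}
  {x₂,x₄}  = {x₄} ∪ {x₂}
  [16 total]
Round 5: already closed under ᶜ and ∪.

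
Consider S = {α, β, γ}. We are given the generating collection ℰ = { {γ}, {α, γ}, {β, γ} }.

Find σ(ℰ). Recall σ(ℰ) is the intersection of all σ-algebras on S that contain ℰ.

Begin from { {}, {γ}, {α, γ}, {β, γ}, S } (that is, ℰ plus ∅ and S).
Round 1 (3 new):
  {α}  = complement {β, γ}
  {β}  = complement {α, γ}
  {α, β}  = complement {γ}
  (now 8)
After Round 2 the family is unchanged; done.

|σ(ℰ)| = 8.  σ(ℰ) = { {}, {α}, {β}, {γ}, {α, β}, {α, γ}, {β, γ}, S }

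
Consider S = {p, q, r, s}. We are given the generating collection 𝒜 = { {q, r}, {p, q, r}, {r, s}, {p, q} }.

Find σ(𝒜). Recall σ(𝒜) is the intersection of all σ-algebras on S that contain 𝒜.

Initial family (6 sets): { {}, {p, q}, {q, r}, {r, s}, {p, q, r}, S }.
Pass 1 adds 3:
  {s}  = {p, q, r}ᶜ
  {p, s}  = {q, r}ᶜ
  {q, r, s}  = {r, s} ∪ {q, r}
  |family| = 9
Pass 2 (3 new):
  {p}  = {q, r, s}ᶜ
  {p, q, s}  = {p, q} ∪ {p, s}
  {p, r, s}  = {r, s} ∪ {p, s}
  |family| = 12
Pass 3: 2 new —
  {q}  = {p, r, s}ᶜ
  {r}  = {p, q, s}ᶜ
  |family| = 14
Pass 4: +2 →
  {p, r}  = {r} ∪ {p}
  {q, s}  = {s} ∪ {q}
  |family| = 16
Pass 5: closed — nothing new.

Therefore σ(𝒜) = { {}, {p}, {q}, {r}, {s}, {p, q}, {p, r}, {p, s}, {q, r}, {q, s}, {r, s}, {p, q, r}, {p, q, s}, {p, r, s}, {q, r, s}, S } (|σ(𝒜)| = 16).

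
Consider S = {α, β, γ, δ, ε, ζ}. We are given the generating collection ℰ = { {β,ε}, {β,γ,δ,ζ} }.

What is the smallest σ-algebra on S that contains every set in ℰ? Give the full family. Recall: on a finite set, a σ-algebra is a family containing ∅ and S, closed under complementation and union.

σ(ℰ) (16 sets): { {}, {α}, {β}, {ε}, {α,β}, {α,ε}, {β,ε}, {α,β,ε}, {γ,δ,ζ}, {α,γ,δ,ζ}, {β,γ,δ,ζ}, {γ,δ,ε,ζ}, {α,β,γ,δ,ζ}, {α,γ,δ,ε,ζ}, {β,γ,δ,ε,ζ}, S }

Derivation:
Begin from { {}, {β,ε}, {β,γ,δ,ζ}, S } (that is, ℰ plus ∅ and S).
Iteration 1 (3 new):
  {α,ε}  = {β,γ,δ,ζ}ᶜ
  {α,γ,δ,ζ}  = {β,ε}ᶜ
  {β,γ,δ,ε,ζ}  = {β,γ,δ,ζ} ∪ {β,ε}
  (now 7)
Iteration 2 adds 4:
  {α}  = {β,γ,δ,ε,ζ}ᶜ
  {α,β,ε}  = {β,ε} ∪ {α,ε}
  {α,β,γ,δ,ζ}  = {β,γ,δ,ζ} ∪ {α,γ,δ,ζ}
  {α,γ,δ,ε,ζ}  = {α,γ,δ,ζ} ∪ {α,ε}
  (now 11)
Iteration 3 adds 3:
  {β}  = {α,γ,δ,ε,ζ}ᶜ
  {ε}  = {α,β,γ,δ,ζ}ᶜ
  {γ,δ,ζ}  = {α,β,ε}ᶜ
  (now 14)
Iteration 4 (2 new):
  {α,β}  = {β} ∪ {α}
  {γ,δ,ε,ζ}  = {γ,δ,ζ} ∪ {ε}
  (now 16)
Iteration 5: already closed under ᶜ and ∪.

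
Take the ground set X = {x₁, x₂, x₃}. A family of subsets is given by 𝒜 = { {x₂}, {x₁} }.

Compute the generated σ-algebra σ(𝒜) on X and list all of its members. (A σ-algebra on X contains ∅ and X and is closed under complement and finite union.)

Take S₀ = 𝒜 ∪ {∅, X} = { {}, {x₁}, {x₂}, X }.
Step 1 adds 3:
  {x₁, x₂}  = {x₂} ∪ {x₁}
  {x₁, x₃}  = complement {x₂}
  {x₂, x₃}  = complement {x₁}
  — 7 sets.
Step 2 adds 1:
  {x₃}  = complement {x₁, x₂}
  — 8 sets.
After Step 3 the family is unchanged; done.

Therefore σ(𝒜) = { {}, {x₁}, {x₂}, {x₃}, {x₁, x₂}, {x₁, x₃}, {x₂, x₃}, X } (|σ(𝒜)| = 8).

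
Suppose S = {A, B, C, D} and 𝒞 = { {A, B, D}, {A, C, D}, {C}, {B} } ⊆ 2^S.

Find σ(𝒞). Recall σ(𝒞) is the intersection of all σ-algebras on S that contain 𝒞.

Initial family (6 sets): { ∅, {B}, {C}, {A, B, D}, {A, C, D}, S }.
Step 1: +1 →
  {B, C}  = {C} ∪ {B}
  |family| = 7
Step 2. New:
  {A, D}  = ᶜ of {B, C}
  |family| = 8
Step 3: already closed under ᶜ and ∪.

Hence σ(𝒞) has 8 members: { ∅, {B}, {C}, {A, D}, {B, C}, {A, B, D}, {A, C, D}, S }.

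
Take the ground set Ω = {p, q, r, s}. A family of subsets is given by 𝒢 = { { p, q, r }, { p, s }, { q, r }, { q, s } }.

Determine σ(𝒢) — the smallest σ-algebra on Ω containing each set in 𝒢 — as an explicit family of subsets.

Seed the family with 𝒢 together with ∅ and Ω: { {  }, { p, s }, { q, r }, { q, s }, { p, q, r }, Ω }.
Iteration 1 adds 4:
  { s }  = ᶜ of { p, q, r }
  { p, r }  = ᶜ of { q, s }
  { p, q, s }  = { p, s } ∪ { q, s }
  { q, r, s }  = { q, r } ∪ { q, s }
  (now 10)
Iteration 2: 3 new —
  { p }  = ᶜ of { q, r, s }
  { r }  = ᶜ of { p, q, s }
  { p, r, s }  = { p, s } ∪ { p, r }
  (now 13)
Iteration 3 (2 new):
  { q }  = ᶜ of { p, r, s }
  { r, s }  = { r } ∪ { s }
  (now 15)
Iteration 4 adds 1:
  { p, q }  = ᶜ of { r, s }
  (now 16)
Iteration 5: no new sets; the family is a σ-algebra.

|σ(𝒢)| = 16.  σ(𝒢) = { {  }, { p }, { q }, { r }, { s }, { p, q }, { p, r }, { p, s }, { q, r }, { q, s }, { r, s }, { p, q, r }, { p, q, s }, { p, r, s }, { q, r, s }, Ω }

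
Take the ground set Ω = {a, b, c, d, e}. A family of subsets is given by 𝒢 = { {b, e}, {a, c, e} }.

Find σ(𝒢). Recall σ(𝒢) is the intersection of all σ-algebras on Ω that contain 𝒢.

|σ(𝒢)| = 16.  σ(𝒢) = { {}, {b}, {d}, {e}, {a, c}, {b, d}, {b, e}, {d, e}, {a, b, c}, {a, c, d}, {a, c, e}, {b, d, e}, {a, b, c, d}, {a, b, c, e}, {a, c, d, e}, Ω }

Trace:
Start: 𝒢 ∪ {∅, Ω} = { {}, {b, e}, {a, c, e}, Ω }.
Pass 1: 3 new —
  {b, d}  = Ω∖{a, c, e}
  {a, c, d}  = Ω∖{b, e}
  {a, b, c, e}  = {a, c, e} ∪ {b, e}
Pass 2 (4 new):
  {d}  = Ω∖{a, b, c, e}
  {b, d, e}  = {b, e} ∪ {b, d}
  {a, b, c, d}  = {a, c, d} ∪ {b, d}
  {a, c, d, e}  = {a, c, d} ∪ {a, c, e}
Pass 3: +3 →
  {b}  = Ω∖{a, c, d, e}
  {e}  = Ω∖{a, b, c, d}
  {a, c}  = Ω∖{b, d, e}
Pass 4. New:
  {d, e}  = {d} ∪ {e}
  {a, b, c}  = {a, c} ∪ {b}
Pass 5: closed — nothing new.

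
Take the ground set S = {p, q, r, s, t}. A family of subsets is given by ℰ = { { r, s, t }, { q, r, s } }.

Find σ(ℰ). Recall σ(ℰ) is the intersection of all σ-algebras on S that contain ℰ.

Answer: σ(ℰ) = { ∅, { p }, { q }, { t }, { p, q }, { p, t }, { q, t }, { r, s }, { p, q, t }, { p, r, s }, { q, r, s }, { r, s, t }, { p, q, r, s }, { p, r, s, t }, { q, r, s, t }, S }

Check:
Take S₀ = ℰ ∪ {∅, S} = { ∅, { q, r, s }, { r, s, t }, S }.
Round 1: +3 →
  { p, q }  = { r, s, t }ᶜ
  { p, t }  = { q, r, s }ᶜ
  { q, r, s, t }  = { q, r, s } ∪ { r, s, t }
  |family| = 7
Round 2. New:
  { p }  = { q, r, s, t }ᶜ
  { p, q, t }  = { p, q } ∪ { p, t }
  { p, q, r, s }  = { q, r, s } ∪ { p, q }
  { p, r, s, t }  = { r, s, t } ∪ { p, t }
  |family| = 11
Round 3 (3 new):
  { q }  = { p, r, s, t }ᶜ
  { t }  = { p, q, r, s }ᶜ
  { r, s }  = { p, q, t }ᶜ
  |family| = 14
Round 4: 2 new —
  { q, t }  = { q } ∪ { t }
  { p, r, s }  = { r, s } ∪ { p }
  |family| = 16
Round 5: stable.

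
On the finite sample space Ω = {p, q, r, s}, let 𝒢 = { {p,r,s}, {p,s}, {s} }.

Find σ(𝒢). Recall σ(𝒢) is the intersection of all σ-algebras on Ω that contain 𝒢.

|σ(𝒢)| = 16.  σ(𝒢) = { ∅, {p}, {q}, {r}, {s}, {p,q}, {p,r}, {p,s}, {q,r}, {q,s}, {r,s}, {p,q,r}, {p,q,s}, {p,r,s}, {q,r,s}, Ω }

Check:
Initial family (5 sets): { ∅, {s}, {p,s}, {p,r,s}, Ω }.
Step 1. New:
  {q}  = complement {p,r,s}
  {q,r}  = complement {p,s}
  {p,q,r}  = complement {s}
  |family| = 8
Step 2. New:
  {q,s}  = {s} ∪ {q}
  {p,q,s}  = {q} ∪ {p,s}
  {q,r,s}  = {s} ∪ {q,r}
  |family| = 11
Step 3: +3 →
  {p}  = complement {q,r,s}
  {r}  = complement {p,q,s}
  {p,r}  = complement {q,s}
  |family| = 14
Step 4 adds 2:
  {p,q}  = {q} ∪ {p}
  {r,s}  = {r} ∪ {s}
  |family| = 16
Step 5: closed — nothing new.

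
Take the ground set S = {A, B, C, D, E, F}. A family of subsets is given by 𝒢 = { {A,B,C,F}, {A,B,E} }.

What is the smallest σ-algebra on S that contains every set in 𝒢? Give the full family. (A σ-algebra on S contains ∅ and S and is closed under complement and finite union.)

Initial family (4 sets): { {}, {A,B,E}, {A,B,C,F}, S }.
Round 1 (3 new):
  {D,E}  = complement {A,B,C,F}
  {C,D,F}  = complement {A,B,E}
  {A,B,C,E,F}  = {A,B,C,F} ∪ {A,B,E}
  |family| = 7
Round 2 adds 4:
  {D}  = complement {A,B,C,E,F}
  {A,B,D,E}  = {D,E} ∪ {A,B,E}
  {C,D,E,F}  = {D,E} ∪ {C,D,F}
  {A,B,C,D,F}  = {C,D,F} ∪ {A,B,C,F}
  |family| = 11
Round 3: +3 →
  {E}  = complement {A,B,C,D,F}
  {A,B}  = complement {C,D,E,F}
  {C,F}  = complement {A,B,D,E}
  |family| = 14
Round 4: 2 new —
  {A,B,D}  = {A,B} ∪ {D}
  {C,E,F}  = {C,F} ∪ {E}
  |family| = 16
Round 5: stable.

Therefore σ(𝒢) = { {}, {D}, {E}, {A,B}, {C,F}, {D,E}, {A,B,D}, {A,B,E}, {C,D,F}, {C,E,F}, {A,B,C,F}, {A,B,D,E}, {C,D,E,F}, {A,B,C,D,F}, {A,B,C,E,F}, S } (|σ(𝒢)| = 16).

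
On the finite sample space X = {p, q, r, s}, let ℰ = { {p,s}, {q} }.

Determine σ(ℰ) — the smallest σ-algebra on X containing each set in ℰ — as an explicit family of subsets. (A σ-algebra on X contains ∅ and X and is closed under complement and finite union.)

σ(ℰ) (8 sets): { {}, {q}, {r}, {p,s}, {q,r}, {p,q,s}, {p,r,s}, X }

Check:
Initial family (4 sets): { {}, {q}, {p,s}, X }.
Iteration 1: +3 →
  {q,r}  = X∖{p,s}
  {p,q,s}  = {q} ∪ {p,s}
  {p,r,s}  = X∖{q}
  |family| = 7
Iteration 2: +1 →
  {r}  = X∖{p,q,s}
  |family| = 8
Iteration 3: already closed under ᶜ and ∪.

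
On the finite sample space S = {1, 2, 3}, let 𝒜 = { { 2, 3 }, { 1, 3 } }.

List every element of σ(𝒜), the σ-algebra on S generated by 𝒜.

Take S₀ = 𝒜 ∪ {∅, S} = { {}, { 1, 3 }, { 2, 3 }, S }.
Step 1: +2 →
  { 1 }  = S∖{ 2, 3 }
  { 2 }  = S∖{ 1, 3 }
  — 6 sets.
Step 2: 1 new —
  { 1, 2 }  = { 2 } ∪ { 1 }
  — 7 sets.
Step 3 (1 new):
  { 3 }  = S∖{ 1, 2 }
  — 8 sets.
After Step 4 the family is unchanged; done.

|σ(𝒜)| = 8.  σ(𝒜) = { {}, { 1 }, { 2 }, { 3 }, { 1, 2 }, { 1, 3 }, { 2, 3 }, S }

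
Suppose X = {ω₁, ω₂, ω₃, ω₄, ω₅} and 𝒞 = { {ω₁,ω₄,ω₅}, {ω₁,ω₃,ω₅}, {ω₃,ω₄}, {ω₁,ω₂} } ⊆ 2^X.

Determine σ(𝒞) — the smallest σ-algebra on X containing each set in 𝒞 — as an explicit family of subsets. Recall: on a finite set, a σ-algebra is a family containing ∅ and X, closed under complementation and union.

|σ(𝒞)| = 32.  σ(𝒞) = { {}, {ω₁}, {ω₂}, {ω₃}, {ω₄}, {ω₅}, {ω₁,ω₂}, {ω₁,ω₃}, {ω₁,ω₄}, {ω₁,ω₅}, {ω₂,ω₃}, {ω₂,ω₄}, {ω₂,ω₅}, {ω₃,ω₄}, {ω₃,ω₅}, {ω₄,ω₅}, {ω₁,ω₂,ω₃}, {ω₁,ω₂,ω₄}, {ω₁,ω₂,ω₅}, {ω₁,ω₃,ω₄}, {ω₁,ω₃,ω₅}, {ω₁,ω₄,ω₅}, {ω₂,ω₃,ω₄}, {ω₂,ω₃,ω₅}, {ω₂,ω₄,ω₅}, {ω₃,ω₄,ω₅}, {ω₁,ω₂,ω₃,ω₄}, {ω₁,ω₂,ω₃,ω₅}, {ω₁,ω₂,ω₄,ω₅}, {ω₁,ω₃,ω₄,ω₅}, {ω₂,ω₃,ω₄,ω₅}, X }

Working:
Take S₀ = 𝒞 ∪ {∅, X} = { {}, {ω₁,ω₂}, {ω₃,ω₄}, {ω₁,ω₃,ω₅}, {ω₁,ω₄,ω₅}, X }.
Step 1. New:
  {ω₂,ω₃}  = ᶜ of {ω₁,ω₄,ω₅}
  {ω₂,ω₄}  = ᶜ of {ω₁,ω₃,ω₅}
  {ω₁,ω₂,ω₅}  = ᶜ of {ω₃,ω₄}
  {ω₃,ω₄,ω₅}  = ᶜ of {ω₁,ω₂}
  {ω₁,ω₂,ω₃,ω₄}  = {ω₃,ω₄} ∪ {ω₁,ω₂}
  {ω₁,ω₂,ω₃,ω₅}  = {ω₁,ω₂} ∪ {ω₁,ω₃,ω₅}
  {ω₁,ω₂,ω₄,ω₅}  = {ω₁,ω₄,ω₅} ∪ {ω₁,ω₂}
  {ω₁,ω₃,ω₄,ω₅}  = {ω₁,ω₄,ω₅} ∪ {ω₃,ω₄}
  — 14 sets.
Step 2. New:
  {ω₂}  = ᶜ of {ω₁,ω₃,ω₄,ω₅}
  {ω₃}  = ᶜ of {ω₁,ω₂,ω₄,ω₅}
  {ω₄}  = ᶜ of {ω₁,ω₂,ω₃,ω₅}
  {ω₅}  = ᶜ of {ω₁,ω₂,ω₃,ω₄}
  {ω₁,ω₂,ω₃}  = {ω₁,ω₂} ∪ {ω₂,ω₃}
  {ω₁,ω₂,ω₄}  = {ω₁,ω₂} ∪ {ω₂,ω₄}
  {ω₂,ω₃,ω₄}  = {ω₃,ω₄} ∪ {ω₂,ω₃}
  {ω₂,ω₃,ω₄,ω₅}  = {ω₃,ω₄,ω₅} ∪ {ω₂,ω₃}
  — 22 sets.
Step 3: +7 →
  {ω₁}  = ᶜ of {ω₂,ω₃,ω₄,ω₅}
  {ω₁,ω₅}  = ᶜ of {ω₂,ω₃,ω₄}
  {ω₂,ω₅}  = {ω₂} ∪ {ω₅}
  {ω₃,ω₅}  = ᶜ of {ω₁,ω₂,ω₄}
  {ω₄,ω₅}  = ᶜ of {ω₁,ω₂,ω₃}
  {ω₂,ω₃,ω₅}  = {ω₅} ∪ {ω₂,ω₃}
  {ω₂,ω₄,ω₅}  = {ω₂,ω₄} ∪ {ω₅}
  — 29 sets.
Step 4 (3 new):
  {ω₁,ω₃}  = ᶜ of {ω₂,ω₄,ω₅}
  {ω₁,ω₄}  = ᶜ of {ω₂,ω₃,ω₅}
  {ω₁,ω₃,ω₄}  = ᶜ of {ω₂,ω₅}
  — 32 sets.
Step 5 adds nothing — fixpoint reached.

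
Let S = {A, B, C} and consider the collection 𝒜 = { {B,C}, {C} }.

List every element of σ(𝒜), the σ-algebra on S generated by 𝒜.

Initial family (4 sets): { ∅, {C}, {B,C}, S }.
Pass 1 adds 2:
  {A}  = {B,C}ᶜ
  {A,B}  = {C}ᶜ
  |family| = 6
Pass 2 (1 new):
  {A,C}  = {C} ∪ {A}
  |family| = 7
Pass 3. New:
  {B}  = {A,C}ᶜ
  |family| = 8
Pass 4: already closed under ᶜ and ∪.

Therefore σ(𝒜) = { ∅, {A}, {B}, {C}, {A,B}, {A,C}, {B,C}, S } (|σ(𝒜)| = 8).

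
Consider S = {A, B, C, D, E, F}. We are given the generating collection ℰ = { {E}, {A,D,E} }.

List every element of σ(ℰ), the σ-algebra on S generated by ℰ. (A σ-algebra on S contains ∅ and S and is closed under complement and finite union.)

Begin from { {}, {E}, {A,D,E}, S } (that is, ℰ plus ∅ and S).
Iteration 1. New:
  {B,C,F}  = ᶜ of {A,D,E}
  {A,B,C,D,F}  = ᶜ of {E}
Iteration 2 adds 1:
  {B,C,E,F}  = {B,C,F} ∪ {E}
Iteration 3: +1 →
  {A,D}  = ᶜ of {B,C,E,F}
After Iteration 4 the family is unchanged; done.

Therefore σ(ℰ) = { {}, {E}, {A,D}, {A,D,E}, {B,C,F}, {B,C,E,F}, {A,B,C,D,F}, S } (|σ(ℰ)| = 8).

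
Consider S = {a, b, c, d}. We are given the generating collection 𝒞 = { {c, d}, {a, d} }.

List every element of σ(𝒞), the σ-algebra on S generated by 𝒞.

Start: 𝒞 ∪ {∅, S} = { {}, {a, d}, {c, d}, S }.
Round 1. New:
  {a, b}  = {c, d}ᶜ
  {b, c}  = {a, d}ᶜ
  {a, c, d}  = {c, d} ∪ {a, d}
  — 7 sets.
Round 2 (4 new):
  {b}  = {a, c, d}ᶜ
  {a, b, c}  = {b, c} ∪ {a, b}
  {a, b, d}  = {a, d} ∪ {a, b}
  {b, c, d}  = {c, d} ∪ {b, c}
  — 11 sets.
Round 3 (3 new):
  {a}  = {b, c, d}ᶜ
  {c}  = {a, b, d}ᶜ
  {d}  = {a, b, c}ᶜ
  — 14 sets.
Round 4. New:
  {a, c}  = {c} ∪ {a}
  {b, d}  = {d} ∪ {b}
  — 16 sets.
Round 5: closed — nothing new.

|σ(𝒞)| = 16.  σ(𝒞) = { {}, {a}, {b}, {c}, {d}, {a, b}, {a, c}, {a, d}, {b, c}, {b, d}, {c, d}, {a, b, c}, {a, b, d}, {a, c, d}, {b, c, d}, S }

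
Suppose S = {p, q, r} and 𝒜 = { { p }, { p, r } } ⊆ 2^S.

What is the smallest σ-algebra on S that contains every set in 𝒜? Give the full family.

Answer: σ(𝒜) = { ∅, { p }, { q }, { r }, { p, q }, { p, r }, { q, r }, S }

Trace:
Take S₀ = 𝒜 ∪ {∅, S} = { ∅, { p }, { p, r }, S }.
Pass 1: +2 →
  { q }  = ᶜ of { p, r }
  { q, r }  = ᶜ of { p }
  — 6 sets.
Pass 2: 1 new —
  { p, q }  = { q } ∪ { p }
  — 7 sets.
Pass 3 adds 1:
  { r }  = ᶜ of { p, q }
  — 8 sets.
Pass 4: closed — nothing new.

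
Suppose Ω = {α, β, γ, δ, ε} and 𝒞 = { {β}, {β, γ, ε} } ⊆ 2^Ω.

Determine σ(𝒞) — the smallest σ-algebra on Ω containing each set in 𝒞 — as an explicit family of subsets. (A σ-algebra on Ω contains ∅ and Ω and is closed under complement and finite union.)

Answer: σ(𝒞) = { ∅, {β}, {α, δ}, {γ, ε}, {α, β, δ}, {β, γ, ε}, {α, γ, δ, ε}, Ω }

Trace:
Initial family (4 sets): { ∅, {β}, {β, γ, ε}, Ω }.
Step 1: +2 →
  {α, δ}  = {β, γ, ε}ᶜ
  {α, γ, δ, ε}  = {β}ᶜ
  (now 6)
Step 2: 1 new —
  {α, β, δ}  = {α, δ} ∪ {β}
  (now 7)
Step 3: 1 new —
  {γ, ε}  = {α, β, δ}ᶜ
  (now 8)
Step 4 adds nothing — fixpoint reached.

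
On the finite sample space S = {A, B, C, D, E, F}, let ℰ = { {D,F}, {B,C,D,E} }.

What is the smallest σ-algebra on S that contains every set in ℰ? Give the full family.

σ(ℰ) (16 sets): { {}, {A}, {D}, {F}, {A,D}, {A,F}, {D,F}, {A,D,F}, {B,C,E}, {A,B,C,E}, {B,C,D,E}, {B,C,E,F}, {A,B,C,D,E}, {A,B,C,E,F}, {B,C,D,E,F}, S }

Working:
Initial family (4 sets): { {}, {D,F}, {B,C,D,E}, S }.
Pass 1: +3 →
  {A,F}  = S∖{B,C,D,E}
  {A,B,C,E}  = S∖{D,F}
  {B,C,D,E,F}  = {B,C,D,E} ∪ {D,F}
  (now 7)
Pass 2 (4 new):
  {A}  = S∖{B,C,D,E,F}
  {A,D,F}  = {A,F} ∪ {D,F}
  {A,B,C,D,E}  = {B,C,D,E} ∪ {A,B,C,E}
  {A,B,C,E,F}  = {A,F} ∪ {A,B,C,E}
  (now 11)
Pass 3. New:
  {D}  = S∖{A,B,C,E,F}
  {F}  = S∖{A,B,C,D,E}
  {B,C,E}  = S∖{A,D,F}
  (now 14)
Pass 4 adds 2:
  {A,D}  = {A} ∪ {D}
  {B,C,E,F}  = {B,C,E} ∪ {F}
  (now 16)
Pass 5: already closed under ᶜ and ∪.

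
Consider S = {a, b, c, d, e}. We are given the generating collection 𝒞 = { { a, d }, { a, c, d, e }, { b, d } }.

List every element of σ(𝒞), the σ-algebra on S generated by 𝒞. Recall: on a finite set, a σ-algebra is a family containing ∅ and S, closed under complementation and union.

Begin from { ∅, { a, d }, { b, d }, { a, c, d, e }, S } (that is, 𝒞 plus ∅ and S).
Iteration 1. New:
  { b }  = ᶜ of { a, c, d, e }
  { a, b, d }  = { a, d } ∪ { b, d }
  { a, c, e }  = ᶜ of { b, d }
  { b, c, e }  = ᶜ of { a, d }
  (now 9)
Iteration 2: +3 →
  { c, e }  = ᶜ of { a, b, d }
  { a, b, c, e }  = { a, c, e } ∪ { b }
  { b, c, d, e }  = { b, c, e } ∪ { b, d }
  (now 12)
Iteration 3. New:
  { a }  = ᶜ of { b, c, d, e }
  { d }  = ᶜ of { a, b, c, e }
  (now 14)
Iteration 4. New:
  { a, b }  = { b } ∪ { a }
  { c, d, e }  = { d } ∪ { c, e }
  (now 16)
Iteration 5: closed — nothing new.

Hence σ(𝒞) has 16 members: { ∅, { a }, { b }, { d }, { a, b }, { a, d }, { b, d }, { c, e }, { a, b, d }, { a, c, e }, { b, c, e }, { c, d, e }, { a, b, c, e }, { a, c, d, e }, { b, c, d, e }, S }.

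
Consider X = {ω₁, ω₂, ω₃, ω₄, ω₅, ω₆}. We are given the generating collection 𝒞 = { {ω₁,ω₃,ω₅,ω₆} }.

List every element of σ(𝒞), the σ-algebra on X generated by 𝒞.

Initial family (3 sets): { {}, {ω₁,ω₃,ω₅,ω₆}, X }.
Step 1. New:
  {ω₂,ω₄}  = {ω₁,ω₃,ω₅,ω₆}ᶜ
Step 2 adds nothing — fixpoint reached.

Hence σ(𝒞) has 4 members: { {}, {ω₂,ω₄}, {ω₁,ω₃,ω₅,ω₆}, X }.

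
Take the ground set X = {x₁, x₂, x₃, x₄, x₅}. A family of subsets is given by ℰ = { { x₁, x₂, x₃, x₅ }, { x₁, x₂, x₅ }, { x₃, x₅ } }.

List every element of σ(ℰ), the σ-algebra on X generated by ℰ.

Begin from { {}, { x₃, x₅ }, { x₁, x₂, x₅ }, { x₁, x₂, x₃, x₅ }, X } (that is, ℰ plus ∅ and X).
Step 1: +3 →
  { x₄ }  = ᶜ of { x₁, x₂, x₃, x₅ }
  { x₃, x₄ }  = ᶜ of { x₁, x₂, x₅ }
  { x₁, x₂, x₄ }  = ᶜ of { x₃, x₅ }
  — 8 sets.
Step 2: 3 new —
  { x₃, x₄, x₅ }  = { x₄ } ∪ { x₃, x₅ }
  { x₁, x₂, x₃, x₄ }  = { x₃, x₄ } ∪ { x₁, x₂, x₄ }
  { x₁, x₂, x₄, x₅ }  = { x₄ } ∪ { x₁, x₂, x₅ }
  — 11 sets.
Step 3. New:
  { x₃ }  = ᶜ of { x₁, x₂, x₄, x₅ }
  { x₅ }  = ᶜ of { x₁, x₂, x₃, x₄ }
  { x₁, x₂ }  = ᶜ of { x₃, x₄, x₅ }
  — 14 sets.
Step 4 adds 2:
  { x₄, x₅ }  = { x₄ } ∪ { x₅ }
  { x₁, x₂, x₃ }  = { x₃ } ∪ { x₁, x₂ }
  — 16 sets.
Step 5: stable.

|σ(ℰ)| = 16.  σ(ℰ) = { {}, { x₃ }, { x₄ }, { x₅ }, { x₁, x₂ }, { x₃, x₄ }, { x₃, x₅ }, { x₄, x₅ }, { x₁, x₂, x₃ }, { x₁, x₂, x₄ }, { x₁, x₂, x₅ }, { x₃, x₄, x₅ }, { x₁, x₂, x₃, x₄ }, { x₁, x₂, x₃, x₅ }, { x₁, x₂, x₄, x₅ }, X }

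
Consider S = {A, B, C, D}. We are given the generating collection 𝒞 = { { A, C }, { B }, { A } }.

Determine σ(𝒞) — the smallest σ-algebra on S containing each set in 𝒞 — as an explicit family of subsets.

σ(𝒞) (16 sets): { {}, { A }, { B }, { C }, { D }, { A, B }, { A, C }, { A, D }, { B, C }, { B, D }, { C, D }, { A, B, C }, { A, B, D }, { A, C, D }, { B, C, D }, S }

Check:
Start: 𝒞 ∪ {∅, S} = { {}, { A }, { B }, { A, C }, S }.
Iteration 1 (5 new):
  { A, B }  = { B } ∪ { A }
  { B, D }  = S∖{ A, C }
  { A, B, C }  = { A, C } ∪ { B }
  { A, C, D }  = S∖{ B }
  { B, C, D }  = S∖{ A }
Iteration 2. New:
  { D }  = S∖{ A, B, C }
  { C, D }  = S∖{ A, B }
  { A, B, D }  = { A, B } ∪ { B, D }
Iteration 3: +2 →
  { C }  = S∖{ A, B, D }
  { A, D }  = { D } ∪ { A }
Iteration 4: +1 →
  { B, C }  = S∖{ A, D }
Iteration 5: no new sets; the family is a σ-algebra.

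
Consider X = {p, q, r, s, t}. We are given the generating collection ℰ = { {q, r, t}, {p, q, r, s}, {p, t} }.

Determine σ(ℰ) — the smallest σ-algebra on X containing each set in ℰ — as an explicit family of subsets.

Initial family (5 sets): { {}, {p, t}, {q, r, t}, {p, q, r, s}, X }.
Iteration 1 (4 new):
  {t}  = X∖{p, q, r, s}
  {p, s}  = X∖{q, r, t}
  {q, r, s}  = X∖{p, t}
  {p, q, r, t}  = {q, r, t} ∪ {p, t}
  (now 9)
Iteration 2. New:
  {s}  = X∖{p, q, r, t}
  {p, s, t}  = {t} ∪ {p, s}
  {q, r, s, t}  = {q, r, s} ∪ {t}
  (now 12)
Iteration 3: +3 →
  {p}  = X∖{q, r, s, t}
  {q, r}  = X∖{p, s, t}
  {s, t}  = {s} ∪ {t}
  (now 15)
Iteration 4 adds 1:
  {p, q, r}  = X∖{s, t}
  (now 16)
Iteration 5: closed — nothing new.

Therefore σ(ℰ) = { {}, {p}, {s}, {t}, {p, s}, {p, t}, {q, r}, {s, t}, {p, q, r}, {p, s, t}, {q, r, s}, {q, r, t}, {p, q, r, s}, {p, q, r, t}, {q, r, s, t}, X } (|σ(ℰ)| = 16).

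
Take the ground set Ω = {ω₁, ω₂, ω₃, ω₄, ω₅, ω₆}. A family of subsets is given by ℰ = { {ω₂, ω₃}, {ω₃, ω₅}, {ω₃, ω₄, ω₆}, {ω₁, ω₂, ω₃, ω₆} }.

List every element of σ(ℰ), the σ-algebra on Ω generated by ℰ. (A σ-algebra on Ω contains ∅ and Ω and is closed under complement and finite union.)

Take S₀ = ℰ ∪ {∅, Ω} = { ∅, {ω₂, ω₃}, {ω₃, ω₅}, {ω₃, ω₄, ω₆}, {ω₁, ω₂, ω₃, ω₆}, Ω }.
Iteration 1 adds 9:
  {ω₄, ω₅}  = {ω₁, ω₂, ω₃, ω₆}ᶜ
  {ω₁, ω₂, ω₅}  = {ω₃, ω₄, ω₆}ᶜ
  {ω₂, ω₃, ω₅}  = {ω₂, ω₃} ∪ {ω₃, ω₅}
  {ω₁, ω₂, ω₄, ω₆}  = {ω₃, ω₅}ᶜ
  {ω₁, ω₄, ω₅, ω₆}  = {ω₂, ω₃}ᶜ
  {ω₂, ω₃, ω₄, ω₆}  = {ω₂, ω₃} ∪ {ω₃, ω₄, ω₆}
  {ω₃, ω₄, ω₅, ω₆}  = {ω₃, ω₅} ∪ {ω₃, ω₄, ω₆}
  {ω₁, ω₂, ω₃, ω₄, ω₆}  = {ω₃, ω₄, ω₆} ∪ {ω₁, ω₂, ω₃, ω₆}
  {ω₁, ω₂, ω₃, ω₅, ω₆}  = {ω₃, ω₅} ∪ {ω₁, ω₂, ω₃, ω₆}
  [15 total]
Iteration 2 adds 12:
  {ω₄}  = {ω₁, ω₂, ω₃, ω₅, ω₆}ᶜ
  {ω₅}  = {ω₁, ω₂, ω₃, ω₄, ω₆}ᶜ
  {ω₁, ω₂}  = {ω₃, ω₄, ω₅, ω₆}ᶜ
  {ω₁, ω₅}  = {ω₂, ω₃, ω₄, ω₆}ᶜ
  {ω₁, ω₄, ω₆}  = {ω₂, ω₃, ω₅}ᶜ
  {ω₃, ω₄, ω₅}  = {ω₄, ω₅} ∪ {ω₃, ω₅}
  {ω₁, ω₂, ω₃, ω₅}  = {ω₁, ω₂, ω₅} ∪ {ω₂, ω₃, ω₅}
  {ω₁, ω₂, ω₄, ω₅}  = {ω₄, ω₅} ∪ {ω₁, ω₂, ω₅}
  {ω₂, ω₃, ω₄, ω₅}  = {ω₄, ω₅} ∪ {ω₂, ω₃, ω₅}
  {ω₁, ω₂, ω₄, ω₅, ω₆}  = {ω₁, ω₂, ω₄, ω₆} ∪ {ω₁, ω₄, ω₅, ω₆}
  {ω₁, ω₃, ω₄, ω₅, ω₆}  = {ω₃, ω₄, ω₅, ω₆} ∪ {ω₁, ω₄, ω₅, ω₆}
  {ω₂, ω₃, ω₄, ω₅, ω₆}  = {ω₃, ω₄, ω₅, ω₆} ∪ {ω₂, ω₃, ω₅}
  [27 total]
Iteration 3. New:
  {ω₁}  = {ω₂, ω₃, ω₄, ω₅, ω₆}ᶜ
  {ω₂}  = {ω₁, ω₃, ω₄, ω₅, ω₆}ᶜ
  {ω₃}  = {ω₁, ω₂, ω₄, ω₅, ω₆}ᶜ
  {ω₁, ω₆}  = {ω₂, ω₃, ω₄, ω₅}ᶜ
  {ω₃, ω₆}  = {ω₁, ω₂, ω₄, ω₅}ᶜ
  {ω₄, ω₆}  = {ω₁, ω₂, ω₃, ω₅}ᶜ
  {ω₁, ω₂, ω₃}  = {ω₁, ω₂} ∪ {ω₂, ω₃}
  {ω₁, ω₂, ω₄}  = {ω₁, ω₂} ∪ {ω₄}
  {ω₁, ω₂, ω₆}  = {ω₃, ω₄, ω₅}ᶜ
  {ω₁, ω₃, ω₅}  = {ω₁, ω₅} ∪ {ω₃, ω₅}
  {ω₁, ω₄, ω₅}  = {ω₄, ω₅} ∪ {ω₁, ω₅}
  {ω₂, ω₃, ω₄}  = {ω₂, ω₃} ∪ {ω₄}
  {ω₁, ω₃, ω₄, ω₅}  = {ω₃, ω₄, ω₅} ∪ {ω₁, ω₅}
  {ω₁, ω₃, ω₄, ω₆}  = {ω₁, ω₄, ω₆} ∪ {ω₃, ω₄, ω₆}
  {ω₁, ω₂, ω₃, ω₄, ω₅}  = {ω₃, ω₄, ω₅} ∪ {ω₁, ω₂}
  [42 total]
Iteration 4 (18 new):
  {ω₆}  = {ω₁, ω₂, ω₃, ω₄, ω₅}ᶜ
  {ω₁, ω₃}  = {ω₃} ∪ {ω₁}
  {ω₁, ω₄}  = {ω₄} ∪ {ω₁}
  {ω₂, ω₄}  = {ω₂} ∪ {ω₄}
  {ω₂, ω₅}  = {ω₁, ω₃, ω₄, ω₆}ᶜ
  {ω₂, ω₆}  = {ω₁, ω₃, ω₄, ω₅}ᶜ
  {ω₃, ω₄}  = {ω₃} ∪ {ω₄}
  {ω₁, ω₃, ω₆}  = {ω₁, ω₆} ∪ {ω₃}
  {ω₁, ω₅, ω₆}  = {ω₂, ω₃, ω₄}ᶜ
  {ω₂, ω₃, ω₆}  = {ω₁, ω₄, ω₅}ᶜ
  {ω₂, ω₄, ω₅}  = {ω₂} ∪ {ω₄, ω₅}
  {ω₂, ω₄, ω₆}  = {ω₁, ω₃, ω₅}ᶜ
  {ω₃, ω₅, ω₆}  = {ω₁, ω₂, ω₄}ᶜ
  {ω₄, ω₅, ω₆}  = {ω₁, ω₂, ω₃}ᶜ
  {ω₁, ω₂, ω₃, ω₄}  = {ω₁, ω₂, ω₃} ∪ {ω₁, ω₂, ω₄}
  {ω₁, ω₂, ω₅, ω₆}  = {ω₁, ω₆} ∪ {ω₁, ω₂, ω₅}
  {ω₁, ω₃, ω₅, ω₆}  = {ω₁, ω₆} ∪ {ω₁, ω₃, ω₅}
  {ω₂, ω₃, ω₅, ω₆}  = {ω₃, ω₆} ∪ {ω₂, ω₃, ω₅}
  [60 total]
Iteration 5: 4 new —
  {ω₅, ω₆}  = {ω₁, ω₂, ω₃, ω₄}ᶜ
  {ω₁, ω₃, ω₄}  = {ω₃, ω₄} ∪ {ω₁, ω₄}
  {ω₂, ω₅, ω₆}  = {ω₂, ω₅} ∪ {ω₂, ω₆}
  {ω₂, ω₄, ω₅, ω₆}  = {ω₁, ω₃}ᶜ
  [64 total]
After Iteration 6 the family is unchanged; done.

Hence σ(ℰ) has 64 members: { ∅, {ω₁}, {ω₂}, {ω₃}, {ω₄}, {ω₅}, {ω₆}, {ω₁, ω₂}, {ω₁, ω₃}, {ω₁, ω₄}, {ω₁, ω₅}, {ω₁, ω₆}, {ω₂, ω₃}, {ω₂, ω₄}, {ω₂, ω₅}, {ω₂, ω₆}, {ω₃, ω₄}, {ω₃, ω₅}, {ω₃, ω₆}, {ω₄, ω₅}, {ω₄, ω₆}, {ω₅, ω₆}, {ω₁, ω₂, ω₃}, {ω₁, ω₂, ω₄}, {ω₁, ω₂, ω₅}, {ω₁, ω₂, ω₆}, {ω₁, ω₃, ω₄}, {ω₁, ω₃, ω₅}, {ω₁, ω₃, ω₆}, {ω₁, ω₄, ω₅}, {ω₁, ω₄, ω₆}, {ω₁, ω₅, ω₆}, {ω₂, ω₃, ω₄}, {ω₂, ω₃, ω₅}, {ω₂, ω₃, ω₆}, {ω₂, ω₄, ω₅}, {ω₂, ω₄, ω₆}, {ω₂, ω₅, ω₆}, {ω₃, ω₄, ω₅}, {ω₃, ω₄, ω₆}, {ω₃, ω₅, ω₆}, {ω₄, ω₅, ω₆}, {ω₁, ω₂, ω₃, ω₄}, {ω₁, ω₂, ω₃, ω₅}, {ω₁, ω₂, ω₃, ω₆}, {ω₁, ω₂, ω₄, ω₅}, {ω₁, ω₂, ω₄, ω₆}, {ω₁, ω₂, ω₅, ω₆}, {ω₁, ω₃, ω₄, ω₅}, {ω₁, ω₃, ω₄, ω₆}, {ω₁, ω₃, ω₅, ω₆}, {ω₁, ω₄, ω₅, ω₆}, {ω₂, ω₃, ω₄, ω₅}, {ω₂, ω₃, ω₄, ω₆}, {ω₂, ω₃, ω₅, ω₆}, {ω₂, ω₄, ω₅, ω₆}, {ω₃, ω₄, ω₅, ω₆}, {ω₁, ω₂, ω₃, ω₄, ω₅}, {ω₁, ω₂, ω₃, ω₄, ω₆}, {ω₁, ω₂, ω₃, ω₅, ω₆}, {ω₁, ω₂, ω₄, ω₅, ω₆}, {ω₁, ω₃, ω₄, ω₅, ω₆}, {ω₂, ω₃, ω₄, ω₅, ω₆}, Ω }.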